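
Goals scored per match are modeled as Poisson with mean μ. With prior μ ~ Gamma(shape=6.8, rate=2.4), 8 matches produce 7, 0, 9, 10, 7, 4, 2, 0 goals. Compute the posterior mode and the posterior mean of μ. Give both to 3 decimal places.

Σ counts = 39. Posterior: Gamma(shape = 6.8+39 = 45.8, rate = 2.4+8 = 10.4).
Mode = (α−1)/β = 44.8/10.4 = 4.308.
Mean = α/β = 45.8/10.4 = 4.404.

posterior mode = 4.308, posterior mean = 4.404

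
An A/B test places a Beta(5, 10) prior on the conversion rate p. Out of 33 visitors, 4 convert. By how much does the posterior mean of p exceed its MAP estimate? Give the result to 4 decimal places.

Posterior: Beta(5+4, 10+29) = Beta(9, 39).
Mode = (9−1)/(9+39−2) = 8/46 = 0.1739.
Mean = 9/(9+39) = 9/48 = 0.1875.
Difference = 0.1875 − 0.1739 = 0.0136.

0.0136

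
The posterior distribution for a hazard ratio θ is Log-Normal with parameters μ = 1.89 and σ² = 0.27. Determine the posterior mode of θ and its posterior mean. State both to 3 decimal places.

MAP = 5.053, posterior mean = 7.576

Mode = exp(μ − σ²) = exp(1.62) = 5.053.
Mean = exp(μ + σ²/2) = exp(2.025) = 7.576.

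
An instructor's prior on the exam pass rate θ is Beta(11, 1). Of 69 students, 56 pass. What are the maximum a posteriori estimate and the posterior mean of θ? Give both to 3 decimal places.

Posterior: Beta(11+56, 1+13) = Beta(67, 14).
Mode = (67−1)/(67+14−2) = 66/79 = 0.835.
Mean = 67/(67+14) = 67/81 = 0.827.
Mode > mean: the posterior has a left tail.

maximum a posteriori estimate = 0.835, posterior mean = 0.827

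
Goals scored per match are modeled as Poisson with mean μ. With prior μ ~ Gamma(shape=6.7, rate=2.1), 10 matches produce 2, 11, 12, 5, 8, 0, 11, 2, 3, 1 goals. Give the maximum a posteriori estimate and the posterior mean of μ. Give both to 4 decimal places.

MAP: 5.0165. Posterior mean: 5.0992.

Σ counts = 55. Posterior: Gamma(shape = 6.7+55 = 61.7, rate = 2.1+10 = 12.1).
Mode = (α−1)/β = 60.7/12.1 = 5.0165.
Mean = α/β = 61.7/12.1 = 5.0992.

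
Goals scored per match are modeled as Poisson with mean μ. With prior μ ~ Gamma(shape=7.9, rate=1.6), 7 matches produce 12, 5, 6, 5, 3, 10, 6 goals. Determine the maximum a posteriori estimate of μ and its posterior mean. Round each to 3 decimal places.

Σ counts = 47. Posterior: Gamma(shape = 7.9+47 = 54.9, rate = 1.6+7 = 8.6).
Mode = (α−1)/β = 53.9/8.6 = 6.267.
Mean = α/β = 54.9/8.6 = 6.384.

μ_MAP = 6.267, E[μ|data] = 6.384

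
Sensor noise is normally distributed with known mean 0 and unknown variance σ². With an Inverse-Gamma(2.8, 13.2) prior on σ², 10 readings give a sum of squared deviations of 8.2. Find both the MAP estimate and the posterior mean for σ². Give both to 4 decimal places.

MAP = 1.9659, posterior mean = 2.5441

Posterior: Inverse-Gamma(shape = 2.8+10/2 = 7.8, scale = 13.2+8.2/2 = 17.3).
Mode = β/(α+1) = 17.3/8.8 = 1.9659.
Mean = β/(α−1) = 17.3/6.8 = 2.5441.
Right-skewed posterior ⇒ mode < mean.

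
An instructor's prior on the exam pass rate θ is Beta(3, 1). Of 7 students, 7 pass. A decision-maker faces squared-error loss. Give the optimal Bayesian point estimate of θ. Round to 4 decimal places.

0.9091

Posterior: Beta(3+7, 1+0) = Beta(10, 1).
Since β = 1 ≤ 1 and α > 1, the Beta density is monotone increasing on [0,1]; the mode is at 1.
Mean = 10/(10+1) = 0.9091.
Squared-error loss ⇒ the optimal estimator is the posterior mean.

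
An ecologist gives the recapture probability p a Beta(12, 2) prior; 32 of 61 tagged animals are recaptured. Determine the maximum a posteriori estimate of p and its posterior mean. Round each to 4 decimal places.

MAP = 0.5890, posterior mean = 0.5867

Posterior: Beta(12+32, 2+29) = Beta(44, 31).
Mode = (44−1)/(44+31−2) = 43/73 = 0.5890.
Mean = 44/(44+31) = 44/75 = 0.5867.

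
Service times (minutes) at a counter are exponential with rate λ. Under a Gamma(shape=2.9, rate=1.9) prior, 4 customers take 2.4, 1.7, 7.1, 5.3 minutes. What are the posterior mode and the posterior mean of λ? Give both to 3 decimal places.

λ_MAP = 0.321, E[λ|data] = 0.375

Σ times = 16.5. Posterior: Gamma(shape = 2.9+4 = 6.9, rate = 1.9+16.5 = 18.4).
Mode = (α−1)/β = 5.9/18.4 = 0.321.
Mean = α/β = 6.9/18.4 = 0.375.
Right-skewed posterior ⇒ mode < mean.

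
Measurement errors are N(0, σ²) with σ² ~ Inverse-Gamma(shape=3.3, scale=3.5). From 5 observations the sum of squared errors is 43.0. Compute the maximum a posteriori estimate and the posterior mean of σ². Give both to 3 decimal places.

MAP = 3.676; posterior mean = 5.208

Posterior: Inverse-Gamma(shape = 3.3+5/2 = 5.8, scale = 3.5+43.0/2 = 25.0).
Mode = β/(α+1) = 25.0/6.8 = 3.676.
Mean = β/(α−1) = 25.0/4.8 = 5.208.
The mean is pulled above the mode by the posterior's right skew.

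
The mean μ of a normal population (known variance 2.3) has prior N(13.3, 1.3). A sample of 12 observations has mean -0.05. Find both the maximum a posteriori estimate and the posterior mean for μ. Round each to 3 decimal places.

MAP = 1.665; posterior mean = 1.665

Posterior for μ is Normal. Precision-weighted mean: (1/1.3·13.3 + 12/2.3·-0.05) / (1/1.3 + 12/2.3) = 1.665.
A Normal posterior is symmetric, so mode = mean.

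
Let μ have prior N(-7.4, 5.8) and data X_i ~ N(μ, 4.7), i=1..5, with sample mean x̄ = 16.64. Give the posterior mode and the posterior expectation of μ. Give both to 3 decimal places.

Posterior for μ is Normal. Precision-weighted mean: (1/5.8·-7.4 + 5/4.7·16.64) / (1/5.8 + 5/4.7) = 13.287.
A Normal posterior is symmetric, so mode = mean.

MAP = 13.287, posterior mean = 13.287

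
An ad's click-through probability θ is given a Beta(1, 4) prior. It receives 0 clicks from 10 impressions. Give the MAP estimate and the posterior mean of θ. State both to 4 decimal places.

MAP: 0.0000. Posterior mean: 0.0667.

Posterior: Beta(1+0, 4+10) = Beta(1, 14).
Since α = 1 ≤ 1 and β > 1, the Beta density is monotone decreasing on [0,1]; the mode is at 0.
Mean = 1/(1+14) = 0.0667.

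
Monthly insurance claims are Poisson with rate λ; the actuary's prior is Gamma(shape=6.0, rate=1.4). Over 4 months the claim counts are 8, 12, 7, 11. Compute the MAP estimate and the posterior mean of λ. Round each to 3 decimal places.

Σ counts = 38. Posterior: Gamma(shape = 6.0+38 = 44.0, rate = 1.4+4 = 5.4).
Mode = (α−1)/β = 43.0/5.4 = 7.963.
Mean = α/β = 44.0/5.4 = 8.148.
The mean is pulled above the mode by the posterior's right skew.

MAP = 7.963; posterior mean = 8.148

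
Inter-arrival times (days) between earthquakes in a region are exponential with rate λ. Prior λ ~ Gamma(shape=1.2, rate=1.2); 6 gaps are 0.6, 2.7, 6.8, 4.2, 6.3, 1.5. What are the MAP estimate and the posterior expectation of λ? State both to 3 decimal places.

Σ times = 22.1. Posterior: Gamma(shape = 1.2+6 = 7.2, rate = 1.2+22.1 = 23.3).
Mode = (α−1)/β = 6.2/23.3 = 0.266.
Mean = α/β = 7.2/23.3 = 0.309.

MAP estimate = 0.266, posterior expectation = 0.309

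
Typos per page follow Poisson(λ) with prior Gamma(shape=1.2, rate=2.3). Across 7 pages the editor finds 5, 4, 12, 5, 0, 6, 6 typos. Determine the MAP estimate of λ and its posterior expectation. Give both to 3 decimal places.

Σ counts = 38. Posterior: Gamma(shape = 1.2+38 = 39.2, rate = 2.3+7 = 9.3).
Mode = (α−1)/β = 38.2/9.3 = 4.108.
Mean = α/β = 39.2/9.3 = 4.215.

λ_MAP = 4.108, E[λ|data] = 4.215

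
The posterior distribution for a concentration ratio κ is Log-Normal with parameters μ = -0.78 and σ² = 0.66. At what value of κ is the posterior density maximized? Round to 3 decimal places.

0.237

Mode = exp(μ − σ²) = exp(-1.44) = 0.237.
Mean = exp(μ + σ²/2) = exp(-0.450) = 0.638.
This is the posterior mode — the MAP estimate.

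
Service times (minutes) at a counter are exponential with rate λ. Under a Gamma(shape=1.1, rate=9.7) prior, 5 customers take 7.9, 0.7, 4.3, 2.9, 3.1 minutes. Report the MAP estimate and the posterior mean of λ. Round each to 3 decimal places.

MAP estimate = 0.178, posterior mean = 0.213

Σ times = 18.9. Posterior: Gamma(shape = 1.1+5 = 6.1, rate = 9.7+18.9 = 28.6).
Mode = (α−1)/β = 5.1/28.6 = 0.178.
Mean = α/β = 6.1/28.6 = 0.213.
The posterior is right-skewed, so the mean exceeds the mode.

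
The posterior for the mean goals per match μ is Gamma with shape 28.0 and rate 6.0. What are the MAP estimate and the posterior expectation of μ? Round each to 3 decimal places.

MAP: 4.500. Posterior mean: 4.667.

Mode = (α−1)/β = 27.0/6.0 = 4.500.
Mean = α/β = 28.0/6.0 = 4.667.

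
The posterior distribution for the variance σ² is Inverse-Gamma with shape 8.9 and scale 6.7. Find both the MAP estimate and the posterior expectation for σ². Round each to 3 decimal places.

Mode = β/(α+1) = 6.7/9.9 = 0.677.
Mean = β/(α−1) = 6.7/7.9 = 0.848.

MAP: 0.677. Posterior mean: 0.848.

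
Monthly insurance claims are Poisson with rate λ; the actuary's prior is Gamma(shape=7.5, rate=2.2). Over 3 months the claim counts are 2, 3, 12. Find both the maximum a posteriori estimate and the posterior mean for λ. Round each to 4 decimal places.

Σ counts = 17. Posterior: Gamma(shape = 7.5+17 = 24.5, rate = 2.2+3 = 5.2).
Mode = (α−1)/β = 23.5/5.2 = 4.5192.
Mean = α/β = 24.5/5.2 = 4.7115.
The posterior is right-skewed, so the mean exceeds the mode.

MAP = 4.5192, posterior mean = 4.7115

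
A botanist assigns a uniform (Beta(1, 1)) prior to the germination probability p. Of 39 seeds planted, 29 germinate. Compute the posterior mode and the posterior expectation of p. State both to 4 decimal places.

Posterior: Beta(1+29, 1+10) = Beta(30, 11).
Mode = (30−1)/(30+11−2) = 29/39 = 0.7436.
With a flat prior the MAP equals the MLE, 29/39.
Mean = 30/(30+11) = 30/41 = 0.7317.

MAP = 0.7436; posterior mean = 0.7317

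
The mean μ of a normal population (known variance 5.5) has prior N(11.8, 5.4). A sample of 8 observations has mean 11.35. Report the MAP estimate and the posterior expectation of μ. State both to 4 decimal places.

Posterior for μ is Normal. Precision-weighted mean: (1/5.4·11.8 + 8/5.5·11.35) / (1/5.4 + 8/5.5) = 11.4008.
A Normal posterior is symmetric, so mode = mean.

MAP: 11.4008. Posterior mean: 11.4008.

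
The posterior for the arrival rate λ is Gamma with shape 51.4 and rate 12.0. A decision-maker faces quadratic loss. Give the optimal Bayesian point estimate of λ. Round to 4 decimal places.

4.2833

Mode = (α−1)/β = 50.4/12.0 = 4.2000.
Mean = α/β = 51.4/12.0 = 4.2833.
Quadratic loss ⇒ the optimal estimator is the posterior mean.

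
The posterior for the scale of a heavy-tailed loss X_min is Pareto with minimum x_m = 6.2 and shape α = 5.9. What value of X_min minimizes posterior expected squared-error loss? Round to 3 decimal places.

7.465

The Pareto density is strictly decreasing on [x_m, ∞), so the mode is x_m = 6.200.
Mean = α·x_m/(α−1) = 5.9·6.2/4.9 = 7.465.
Squared-error loss ⇒ the optimal estimator is the posterior mean.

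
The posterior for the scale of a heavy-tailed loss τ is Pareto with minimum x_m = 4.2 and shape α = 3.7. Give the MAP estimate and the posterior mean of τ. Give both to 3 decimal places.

The Pareto density is strictly decreasing on [x_m, ∞), so the mode is x_m = 4.200.
Mean = α·x_m/(α−1) = 3.7·4.2/2.7 = 5.756.
The posterior is right-skewed, so the mean exceeds the mode.

τ_MAP = 4.200, E[τ|data] = 5.756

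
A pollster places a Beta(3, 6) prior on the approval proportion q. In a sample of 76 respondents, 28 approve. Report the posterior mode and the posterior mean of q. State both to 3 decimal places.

Posterior: Beta(3+28, 6+48) = Beta(31, 54).
Mode = (31−1)/(31+54−2) = 30/83 = 0.361.
Mean = 31/(31+54) = 31/85 = 0.365.
The posterior is right-skewed, so the mean exceeds the mode.

MAP = 0.361; posterior mean = 0.365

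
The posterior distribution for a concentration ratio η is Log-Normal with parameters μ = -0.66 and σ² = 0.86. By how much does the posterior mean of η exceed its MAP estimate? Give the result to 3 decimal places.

0.576

Mode = exp(μ − σ²) = exp(-1.52) = 0.219.
Mean = exp(μ + σ²/2) = exp(-0.230) = 0.795.
Difference = 0.795 − 0.219 = 0.576.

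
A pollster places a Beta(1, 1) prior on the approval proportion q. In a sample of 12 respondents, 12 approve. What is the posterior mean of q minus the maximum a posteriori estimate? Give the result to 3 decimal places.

Posterior: Beta(1+12, 1+0) = Beta(13, 1).
Since β = 1 ≤ 1 and α > 1, the Beta density is monotone increasing on [0,1]; the mode is at 1.
Mean = 13/(13+1) = 0.929.
Difference = 0.929 − 1.000 = -0.071.

-0.071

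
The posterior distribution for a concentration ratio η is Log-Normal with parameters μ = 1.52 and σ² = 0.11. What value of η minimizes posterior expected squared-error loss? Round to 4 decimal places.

4.8307

Mode = exp(μ − σ²) = exp(1.41) = 4.0960.
Mean = exp(μ + σ²/2) = exp(1.575) = 4.8307.
Squared-error loss ⇒ the optimal estimator is the posterior mean.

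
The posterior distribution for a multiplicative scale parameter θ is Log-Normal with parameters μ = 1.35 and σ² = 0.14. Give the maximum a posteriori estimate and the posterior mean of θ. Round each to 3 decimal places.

Mode = exp(μ − σ²) = exp(1.21) = 3.353.
Mean = exp(μ + σ²/2) = exp(1.420) = 4.137.

MAP: 3.353. Posterior mean: 4.137.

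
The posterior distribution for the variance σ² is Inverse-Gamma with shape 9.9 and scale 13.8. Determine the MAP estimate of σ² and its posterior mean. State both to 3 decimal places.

MAP: 1.266. Posterior mean: 1.551.

Mode = β/(α+1) = 13.8/10.9 = 1.266.
Mean = β/(α−1) = 13.8/8.9 = 1.551.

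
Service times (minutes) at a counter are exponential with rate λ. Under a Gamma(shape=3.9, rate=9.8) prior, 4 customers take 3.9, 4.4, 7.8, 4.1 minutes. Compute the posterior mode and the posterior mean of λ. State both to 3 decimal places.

MAP = 0.230, posterior mean = 0.263

Σ times = 20.2. Posterior: Gamma(shape = 3.9+4 = 7.9, rate = 9.8+20.2 = 30.0).
Mode = (α−1)/β = 6.9/30.0 = 0.230.
Mean = α/β = 7.9/30.0 = 0.263.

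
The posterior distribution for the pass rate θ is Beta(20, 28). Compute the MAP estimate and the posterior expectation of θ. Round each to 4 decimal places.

Mode = (20−1)/(20+28−2) = 19/46 = 0.4130.
Mean = 20/(20+28) = 20/48 = 0.4167.
The posterior is right-skewed, so the mean exceeds the mode.

MAP = 0.4130; posterior mean = 0.4167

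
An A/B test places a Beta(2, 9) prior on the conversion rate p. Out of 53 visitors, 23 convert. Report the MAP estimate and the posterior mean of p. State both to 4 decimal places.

Posterior: Beta(2+23, 9+30) = Beta(25, 39).
Mode = (25−1)/(25+39−2) = 24/62 = 0.3871.
Mean = 25/(25+39) = 25/64 = 0.3906.

MAP = 0.3871, posterior mean = 0.3906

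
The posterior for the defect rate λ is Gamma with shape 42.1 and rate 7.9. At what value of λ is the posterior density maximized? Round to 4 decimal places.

5.2025

Mode = (α−1)/β = 41.1/7.9 = 5.2025.
Mean = α/β = 42.1/7.9 = 5.3291.
This is the posterior mode — the MAP estimate.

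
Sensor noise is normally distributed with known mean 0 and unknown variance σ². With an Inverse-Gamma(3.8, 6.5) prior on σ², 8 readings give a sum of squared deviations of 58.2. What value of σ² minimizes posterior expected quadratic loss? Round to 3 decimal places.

5.235

Posterior: Inverse-Gamma(shape = 3.8+8/2 = 7.8, scale = 6.5+58.2/2 = 35.6).
Mode = β/(α+1) = 35.6/8.8 = 4.045.
Mean = β/(α−1) = 35.6/6.8 = 5.235.
Quadratic loss ⇒ the optimal estimator is the posterior mean.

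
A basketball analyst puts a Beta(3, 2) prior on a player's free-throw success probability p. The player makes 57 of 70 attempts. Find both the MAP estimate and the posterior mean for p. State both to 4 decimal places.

Posterior: Beta(3+57, 2+13) = Beta(60, 15).
Mode = (60−1)/(60+15−2) = 59/73 = 0.8082.
Mean = 60/(60+15) = 60/75 = 0.8000.

p_MAP = 0.8082, E[p|data] = 0.8000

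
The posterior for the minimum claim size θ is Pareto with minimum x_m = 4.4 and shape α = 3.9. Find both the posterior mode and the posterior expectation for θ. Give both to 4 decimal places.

The Pareto density is strictly decreasing on [x_m, ∞), so the mode is x_m = 4.4000.
Mean = α·x_m/(α−1) = 3.9·4.4/2.9 = 5.9172.

posterior mode = 4.4000, posterior expectation = 5.9172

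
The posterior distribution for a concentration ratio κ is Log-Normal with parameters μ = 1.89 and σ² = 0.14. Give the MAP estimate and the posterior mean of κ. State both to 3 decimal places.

MAP: 5.755. Posterior mean: 7.099.

Mode = exp(μ − σ²) = exp(1.75) = 5.755.
Mean = exp(μ + σ²/2) = exp(1.960) = 7.099.
Right-skewed posterior ⇒ mode < mean.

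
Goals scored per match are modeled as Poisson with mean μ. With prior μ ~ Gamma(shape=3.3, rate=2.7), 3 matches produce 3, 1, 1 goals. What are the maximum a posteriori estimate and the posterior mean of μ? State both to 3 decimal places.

MAP = 1.281, posterior mean = 1.456

Σ counts = 5. Posterior: Gamma(shape = 3.3+5 = 8.3, rate = 2.7+3 = 5.7).
Mode = (α−1)/β = 7.3/5.7 = 1.281.
Mean = α/β = 8.3/5.7 = 1.456.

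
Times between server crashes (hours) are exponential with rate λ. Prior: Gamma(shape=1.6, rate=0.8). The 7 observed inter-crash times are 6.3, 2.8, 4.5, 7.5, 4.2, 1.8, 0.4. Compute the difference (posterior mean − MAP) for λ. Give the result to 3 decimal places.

0.035

Σ times = 27.5. Posterior: Gamma(shape = 1.6+7 = 8.6, rate = 0.8+27.5 = 28.3).
Mode = (α−1)/β = 7.6/28.3 = 0.269.
Mean = α/β = 8.6/28.3 = 0.304.
Difference = 0.304 − 0.269 = 0.035.
Right-skewed posterior ⇒ mode < mean.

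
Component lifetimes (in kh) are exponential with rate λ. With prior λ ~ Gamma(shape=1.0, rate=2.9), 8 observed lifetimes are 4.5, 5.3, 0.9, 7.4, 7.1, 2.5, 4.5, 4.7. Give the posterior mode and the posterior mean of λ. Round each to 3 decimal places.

MAP = 0.201; posterior mean = 0.226

Σ times = 36.9. Posterior: Gamma(shape = 1.0+8 = 9.0, rate = 2.9+36.9 = 39.8).
Mode = (α−1)/β = 8.0/39.8 = 0.201.
Mean = α/β = 9.0/39.8 = 0.226.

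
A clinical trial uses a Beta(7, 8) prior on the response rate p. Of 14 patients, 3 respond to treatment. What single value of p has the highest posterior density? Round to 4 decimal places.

Posterior: Beta(7+3, 8+11) = Beta(10, 19).
Mode = (10−1)/(10+19−2) = 9/27 = 0.3333.
Mean = 10/(10+19) = 10/29 = 0.3448.
This is the posterior mode — the MAP estimate.

0.3333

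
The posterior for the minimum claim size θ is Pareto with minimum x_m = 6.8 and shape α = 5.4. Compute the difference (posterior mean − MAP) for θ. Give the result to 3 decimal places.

1.545

The Pareto density is strictly decreasing on [x_m, ∞), so the mode is x_m = 6.800.
Mean = α·x_m/(α−1) = 5.4·6.8/4.4 = 8.345.
Difference = 8.345 − 6.800 = 1.545.
The mean is pulled above the mode by the posterior's right skew.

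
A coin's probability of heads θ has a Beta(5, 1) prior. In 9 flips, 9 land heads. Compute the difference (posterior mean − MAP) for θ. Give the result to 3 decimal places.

-0.067

Posterior: Beta(5+9, 1+0) = Beta(14, 1).
Since β = 1 ≤ 1 and α > 1, the Beta density is monotone increasing on [0,1]; the mode is at 1.
Mean = 14/(14+1) = 0.933.
Difference = 0.933 − 1.000 = -0.067.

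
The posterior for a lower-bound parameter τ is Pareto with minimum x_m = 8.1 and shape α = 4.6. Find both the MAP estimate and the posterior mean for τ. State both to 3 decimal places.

The Pareto density is strictly decreasing on [x_m, ∞), so the mode is x_m = 8.100.
Mean = α·x_m/(α−1) = 4.6·8.1/3.6 = 10.350.

MAP: 8.100. Posterior mean: 10.350.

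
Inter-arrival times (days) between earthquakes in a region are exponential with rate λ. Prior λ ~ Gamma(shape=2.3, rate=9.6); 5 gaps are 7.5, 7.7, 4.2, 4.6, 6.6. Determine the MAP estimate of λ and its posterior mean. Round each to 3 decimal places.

Σ times = 30.6. Posterior: Gamma(shape = 2.3+5 = 7.3, rate = 9.6+30.6 = 40.2).
Mode = (α−1)/β = 6.3/40.2 = 0.157.
Mean = α/β = 7.3/40.2 = 0.182.
Right-skewed posterior ⇒ mode < mean.

MAP = 0.157; posterior mean = 0.182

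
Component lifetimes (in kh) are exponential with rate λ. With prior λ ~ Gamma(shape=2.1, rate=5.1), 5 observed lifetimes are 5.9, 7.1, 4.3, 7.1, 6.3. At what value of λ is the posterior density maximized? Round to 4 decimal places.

Σ times = 30.7. Posterior: Gamma(shape = 2.1+5 = 7.1, rate = 5.1+30.7 = 35.8).
Mode = (α−1)/β = 6.1/35.8 = 0.1704.
Mean = α/β = 7.1/35.8 = 0.1983.
This is the posterior mode — the MAP estimate.

0.1704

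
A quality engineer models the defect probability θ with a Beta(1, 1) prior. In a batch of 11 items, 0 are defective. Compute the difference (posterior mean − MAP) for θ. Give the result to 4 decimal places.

0.0769

Posterior: Beta(1+0, 1+11) = Beta(1, 12).
Since α = 1 ≤ 1 and β > 1, the Beta density is monotone decreasing on [0,1]; the mode is at 0.
Mean = 1/(1+12) = 0.0769.
Difference = 0.0769 − 0.0000 = 0.0769.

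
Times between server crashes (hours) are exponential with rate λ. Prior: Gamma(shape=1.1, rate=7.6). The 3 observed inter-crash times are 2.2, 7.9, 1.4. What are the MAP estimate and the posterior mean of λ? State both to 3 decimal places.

MAP = 0.162, posterior mean = 0.215

Σ times = 11.5. Posterior: Gamma(shape = 1.1+3 = 4.1, rate = 7.6+11.5 = 19.1).
Mode = (α−1)/β = 3.1/19.1 = 0.162.
Mean = α/β = 4.1/19.1 = 0.215.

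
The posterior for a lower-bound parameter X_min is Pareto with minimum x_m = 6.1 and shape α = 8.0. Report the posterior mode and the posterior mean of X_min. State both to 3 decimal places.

The Pareto density is strictly decreasing on [x_m, ∞), so the mode is x_m = 6.100.
Mean = α·x_m/(α−1) = 8.0·6.1/7.0 = 6.971.
Right-skewed posterior ⇒ mode < mean.

MAP: 6.100. Posterior mean: 6.971.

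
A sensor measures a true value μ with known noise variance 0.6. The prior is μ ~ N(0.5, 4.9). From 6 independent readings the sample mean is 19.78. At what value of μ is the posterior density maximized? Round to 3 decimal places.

Posterior for μ is Normal. Precision-weighted mean: (1/4.9·0.5 + 6/0.6·19.78) / (1/4.9 + 6/0.6) = 19.394.
A Normal posterior is symmetric, so mode = mean.
This is the posterior mode — the MAP estimate.

19.394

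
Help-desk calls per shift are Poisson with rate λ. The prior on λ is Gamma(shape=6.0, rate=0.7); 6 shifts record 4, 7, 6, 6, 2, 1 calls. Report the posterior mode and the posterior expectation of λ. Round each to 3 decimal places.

Σ counts = 26. Posterior: Gamma(shape = 6.0+26 = 32.0, rate = 0.7+6 = 6.7).
Mode = (α−1)/β = 31.0/6.7 = 4.627.
Mean = α/β = 32.0/6.7 = 4.776.

MAP: 4.627. Posterior mean: 4.776.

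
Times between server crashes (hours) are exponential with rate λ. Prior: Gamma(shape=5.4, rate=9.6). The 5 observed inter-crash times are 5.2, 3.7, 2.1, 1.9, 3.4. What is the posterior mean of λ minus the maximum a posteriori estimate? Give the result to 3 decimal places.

Σ times = 16.3. Posterior: Gamma(shape = 5.4+5 = 10.4, rate = 9.6+16.3 = 25.9).
Mode = (α−1)/β = 9.4/25.9 = 0.363.
Mean = α/β = 10.4/25.9 = 0.402.
Difference = 0.402 − 0.363 = 0.039.

0.039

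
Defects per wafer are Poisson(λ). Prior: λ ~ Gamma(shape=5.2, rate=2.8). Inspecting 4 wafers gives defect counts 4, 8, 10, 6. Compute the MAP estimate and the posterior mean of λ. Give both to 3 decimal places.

MAP = 4.735; posterior mean = 4.882

Σ counts = 28. Posterior: Gamma(shape = 5.2+28 = 33.2, rate = 2.8+4 = 6.8).
Mode = (α−1)/β = 32.2/6.8 = 4.735.
Mean = α/β = 33.2/6.8 = 4.882.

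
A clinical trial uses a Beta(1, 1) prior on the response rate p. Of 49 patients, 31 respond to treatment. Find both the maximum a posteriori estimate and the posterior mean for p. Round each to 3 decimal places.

Posterior: Beta(1+31, 1+18) = Beta(32, 19).
Mode = (32−1)/(32+19−2) = 31/49 = 0.633.
With a flat prior the MAP equals the MLE, 31/49.
Mean = 32/(32+19) = 32/51 = 0.627.
The posterior is left-skewed, so the mode exceeds the mean.

maximum a posteriori estimate = 0.633, posterior mean = 0.627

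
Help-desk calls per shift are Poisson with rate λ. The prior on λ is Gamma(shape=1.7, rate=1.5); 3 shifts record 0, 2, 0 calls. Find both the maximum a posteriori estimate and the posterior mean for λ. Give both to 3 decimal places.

λ_MAP = 0.600, E[λ|data] = 0.822

Σ counts = 2. Posterior: Gamma(shape = 1.7+2 = 3.7, rate = 1.5+3 = 4.5).
Mode = (α−1)/β = 2.7/4.5 = 0.600.
Mean = α/β = 3.7/4.5 = 0.822.
The posterior is right-skewed, so the mean exceeds the mode.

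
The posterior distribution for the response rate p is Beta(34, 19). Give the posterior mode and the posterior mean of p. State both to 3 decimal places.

MAP = 0.647, posterior mean = 0.642

Mode = (34−1)/(34+19−2) = 33/51 = 0.647.
Mean = 34/(34+19) = 34/53 = 0.642.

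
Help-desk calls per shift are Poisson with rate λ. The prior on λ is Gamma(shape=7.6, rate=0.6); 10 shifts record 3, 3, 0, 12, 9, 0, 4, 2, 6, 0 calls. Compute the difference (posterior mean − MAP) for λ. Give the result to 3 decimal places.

Σ counts = 39. Posterior: Gamma(shape = 7.6+39 = 46.6, rate = 0.6+10 = 10.6).
Mode = (α−1)/β = 45.6/10.6 = 4.302.
Mean = α/β = 46.6/10.6 = 4.396.
Difference = 4.396 − 4.302 = 0.094.

0.094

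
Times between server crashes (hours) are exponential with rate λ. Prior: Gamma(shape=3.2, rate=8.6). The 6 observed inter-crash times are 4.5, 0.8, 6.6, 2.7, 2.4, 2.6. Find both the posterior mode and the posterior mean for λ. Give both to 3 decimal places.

Σ times = 19.6. Posterior: Gamma(shape = 3.2+6 = 9.2, rate = 8.6+19.6 = 28.2).
Mode = (α−1)/β = 8.2/28.2 = 0.291.
Mean = α/β = 9.2/28.2 = 0.326.

posterior mode = 0.291, posterior mean = 0.326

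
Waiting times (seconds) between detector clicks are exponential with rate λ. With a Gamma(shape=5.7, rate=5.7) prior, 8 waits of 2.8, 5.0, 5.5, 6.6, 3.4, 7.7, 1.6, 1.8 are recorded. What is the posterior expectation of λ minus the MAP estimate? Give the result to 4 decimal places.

Σ times = 34.4. Posterior: Gamma(shape = 5.7+8 = 13.7, rate = 5.7+34.4 = 40.1).
Mode = (α−1)/β = 12.7/40.1 = 0.3167.
Mean = α/β = 13.7/40.1 = 0.3416.
Difference = 0.3416 − 0.3167 = 0.0249.

0.0249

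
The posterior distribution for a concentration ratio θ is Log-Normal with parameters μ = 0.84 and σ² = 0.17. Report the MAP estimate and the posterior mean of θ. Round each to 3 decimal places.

MAP: 1.954. Posterior mean: 2.522.

Mode = exp(μ − σ²) = exp(0.67) = 1.954.
Mean = exp(μ + σ²/2) = exp(0.925) = 2.522.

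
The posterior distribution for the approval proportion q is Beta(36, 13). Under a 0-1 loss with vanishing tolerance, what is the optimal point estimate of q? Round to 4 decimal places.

Mode = (36−1)/(36+13−2) = 35/47 = 0.7447.
Mean = 36/(36+13) = 36/49 = 0.7347.
This is the posterior mode — the MAP estimate.

0.7447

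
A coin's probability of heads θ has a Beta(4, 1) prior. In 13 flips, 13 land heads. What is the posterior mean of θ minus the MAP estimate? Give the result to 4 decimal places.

-0.0556

Posterior: Beta(4+13, 1+0) = Beta(17, 1).
Since β = 1 ≤ 1 and α > 1, the Beta density is monotone increasing on [0,1]; the mode is at 1.
Mean = 17/(17+1) = 0.9444.
Difference = 0.9444 − 1.0000 = -0.0556.
The mean is pulled below the mode by the posterior's left skew.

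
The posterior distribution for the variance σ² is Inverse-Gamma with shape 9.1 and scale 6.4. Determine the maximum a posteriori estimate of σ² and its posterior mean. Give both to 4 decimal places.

Mode = β/(α+1) = 6.4/10.1 = 0.6337.
Mean = β/(α−1) = 6.4/8.1 = 0.7901.
Right-skewed posterior ⇒ mode < mean.

MAP = 0.6337; posterior mean = 0.7901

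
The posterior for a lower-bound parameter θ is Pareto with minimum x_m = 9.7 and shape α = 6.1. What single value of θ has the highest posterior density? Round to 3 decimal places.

9.700

The Pareto density is strictly decreasing on [x_m, ∞), so the mode is x_m = 9.700.
Mean = α·x_m/(α−1) = 6.1·9.7/5.1 = 11.602.
This is the posterior mode — the MAP estimate.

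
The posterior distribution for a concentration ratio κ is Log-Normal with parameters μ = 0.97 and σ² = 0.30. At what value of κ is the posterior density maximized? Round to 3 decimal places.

1.954

Mode = exp(μ − σ²) = exp(0.67) = 1.954.
Mean = exp(μ + σ²/2) = exp(1.120) = 3.065.
This is the posterior mode — the MAP estimate.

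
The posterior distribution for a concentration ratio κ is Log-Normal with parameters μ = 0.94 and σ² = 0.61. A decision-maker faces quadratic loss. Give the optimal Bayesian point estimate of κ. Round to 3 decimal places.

Mode = exp(μ − σ²) = exp(0.33) = 1.391.
Mean = exp(μ + σ²/2) = exp(1.245) = 3.473.
Quadratic loss ⇒ the optimal estimator is the posterior mean.

3.473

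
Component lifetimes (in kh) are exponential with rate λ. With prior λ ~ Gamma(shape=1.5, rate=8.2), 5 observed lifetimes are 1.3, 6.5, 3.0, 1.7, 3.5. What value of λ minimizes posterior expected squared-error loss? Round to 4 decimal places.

0.2686

Σ times = 16.0. Posterior: Gamma(shape = 1.5+5 = 6.5, rate = 8.2+16.0 = 24.2).
Mode = (α−1)/β = 5.5/24.2 = 0.2273.
Mean = α/β = 6.5/24.2 = 0.2686.
Squared-error loss ⇒ the optimal estimator is the posterior mean.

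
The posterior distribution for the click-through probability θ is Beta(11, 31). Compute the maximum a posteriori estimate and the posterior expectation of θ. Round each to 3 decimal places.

MAP = 0.250; posterior mean = 0.262

Mode = (11−1)/(11+31−2) = 10/40 = 0.250.
Mean = 11/(11+31) = 11/42 = 0.262.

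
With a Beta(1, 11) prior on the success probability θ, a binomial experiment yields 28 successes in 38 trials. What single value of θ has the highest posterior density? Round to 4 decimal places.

Posterior: Beta(1+28, 11+10) = Beta(29, 21).
Mode = (29−1)/(29+21−2) = 28/48 = 0.5833.
Mean = 29/(29+21) = 29/50 = 0.5800.
This is the posterior mode — the MAP estimate.

0.5833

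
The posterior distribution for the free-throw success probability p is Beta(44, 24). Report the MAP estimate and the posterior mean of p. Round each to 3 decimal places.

MAP estimate = 0.652, posterior mean = 0.647

Mode = (44−1)/(44+24−2) = 43/66 = 0.652.
Mean = 44/(44+24) = 44/68 = 0.647.
Mode > mean: the posterior has a left tail.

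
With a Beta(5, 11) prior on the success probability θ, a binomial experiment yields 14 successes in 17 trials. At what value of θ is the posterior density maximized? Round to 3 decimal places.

Posterior: Beta(5+14, 11+3) = Beta(19, 14).
Mode = (19−1)/(19+14−2) = 18/31 = 0.581.
Mean = 19/(19+14) = 19/33 = 0.576.
This is the posterior mode — the MAP estimate.

0.581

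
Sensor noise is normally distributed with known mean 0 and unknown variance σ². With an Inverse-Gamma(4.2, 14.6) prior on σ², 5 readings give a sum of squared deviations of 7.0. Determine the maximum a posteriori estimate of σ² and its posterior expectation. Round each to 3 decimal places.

maximum a posteriori estimate = 2.351, posterior expectation = 3.175

Posterior: Inverse-Gamma(shape = 4.2+5/2 = 6.7, scale = 14.6+7.0/2 = 18.1).
Mode = β/(α+1) = 18.1/7.7 = 2.351.
Mean = β/(α−1) = 18.1/5.7 = 3.175.
Right-skewed posterior ⇒ mode < mean.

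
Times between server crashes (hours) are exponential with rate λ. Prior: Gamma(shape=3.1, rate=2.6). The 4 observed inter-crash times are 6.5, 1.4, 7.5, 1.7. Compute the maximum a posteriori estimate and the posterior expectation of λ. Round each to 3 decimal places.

Σ times = 17.1. Posterior: Gamma(shape = 3.1+4 = 7.1, rate = 2.6+17.1 = 19.7).
Mode = (α−1)/β = 6.1/19.7 = 0.310.
Mean = α/β = 7.1/19.7 = 0.360.

MAP = 0.310; posterior mean = 0.360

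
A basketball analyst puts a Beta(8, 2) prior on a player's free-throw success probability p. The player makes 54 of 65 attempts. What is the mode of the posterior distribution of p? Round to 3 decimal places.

Posterior: Beta(8+54, 2+11) = Beta(62, 13).
Mode = (62−1)/(62+13−2) = 61/73 = 0.836.
Mean = 62/(62+13) = 62/75 = 0.827.
This is the posterior mode — the MAP estimate.

0.836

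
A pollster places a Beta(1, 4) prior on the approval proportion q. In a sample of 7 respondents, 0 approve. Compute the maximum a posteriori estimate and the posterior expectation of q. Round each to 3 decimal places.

Posterior: Beta(1+0, 4+7) = Beta(1, 11).
Since α = 1 ≤ 1 and β > 1, the Beta density is monotone decreasing on [0,1]; the mode is at 0.
Mean = 1/(1+11) = 0.083.
The mean is pulled above the mode by the posterior's right skew.

maximum a posteriori estimate = 0.000, posterior expectation = 0.083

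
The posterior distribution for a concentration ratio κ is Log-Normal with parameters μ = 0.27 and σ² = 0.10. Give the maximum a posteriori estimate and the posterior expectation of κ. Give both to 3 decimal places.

MAP = 1.185; posterior mean = 1.377

Mode = exp(μ − σ²) = exp(0.17) = 1.185.
Mean = exp(μ + σ²/2) = exp(0.320) = 1.377.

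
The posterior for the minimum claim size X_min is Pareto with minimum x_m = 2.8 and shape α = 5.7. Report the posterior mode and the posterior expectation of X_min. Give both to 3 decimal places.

The Pareto density is strictly decreasing on [x_m, ∞), so the mode is x_m = 2.800.
Mean = α·x_m/(α−1) = 5.7·2.8/4.7 = 3.396.

MAP = 2.800; posterior mean = 3.396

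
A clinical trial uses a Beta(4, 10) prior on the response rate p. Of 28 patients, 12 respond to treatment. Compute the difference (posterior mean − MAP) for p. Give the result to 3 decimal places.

Posterior: Beta(4+12, 10+16) = Beta(16, 26).
Mode = (16−1)/(16+26−2) = 15/40 = 0.375.
Mean = 16/(16+26) = 16/42 = 0.381.
Difference = 0.381 − 0.375 = 0.006.
Right-skewed posterior ⇒ mode < mean.

0.006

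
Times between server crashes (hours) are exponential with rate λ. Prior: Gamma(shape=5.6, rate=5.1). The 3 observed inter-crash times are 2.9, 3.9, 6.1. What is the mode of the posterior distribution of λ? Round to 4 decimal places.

Σ times = 12.9. Posterior: Gamma(shape = 5.6+3 = 8.6, rate = 5.1+12.9 = 18.0).
Mode = (α−1)/β = 7.6/18.0 = 0.4222.
Mean = α/β = 8.6/18.0 = 0.4778.
This is the posterior mode — the MAP estimate.

0.4222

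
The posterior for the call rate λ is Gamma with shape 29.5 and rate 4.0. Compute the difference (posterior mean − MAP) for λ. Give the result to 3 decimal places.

0.250

Mode = (α−1)/β = 28.5/4.0 = 7.125.
Mean = α/β = 29.5/4.0 = 7.375.
Difference = 7.375 − 7.125 = 0.250.
The mean is pulled above the mode by the posterior's right skew.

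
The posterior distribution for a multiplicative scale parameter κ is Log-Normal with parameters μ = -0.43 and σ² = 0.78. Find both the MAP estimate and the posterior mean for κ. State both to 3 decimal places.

Mode = exp(μ − σ²) = exp(-1.21) = 0.298.
Mean = exp(μ + σ²/2) = exp(-0.040) = 0.961.
The mean is pulled above the mode by the posterior's right skew.

κ_MAP = 0.298, E[κ|data] = 0.961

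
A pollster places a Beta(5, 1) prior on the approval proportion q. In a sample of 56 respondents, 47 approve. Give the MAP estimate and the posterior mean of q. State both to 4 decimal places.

Posterior: Beta(5+47, 1+9) = Beta(52, 10).
Mode = (52−1)/(52+10−2) = 51/60 = 0.8500.
Mean = 52/(52+10) = 52/62 = 0.8387.

q_MAP = 0.8500, E[q|data] = 0.8387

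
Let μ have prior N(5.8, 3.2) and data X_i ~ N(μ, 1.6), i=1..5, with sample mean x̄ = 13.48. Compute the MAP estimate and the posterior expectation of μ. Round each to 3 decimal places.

Posterior for μ is Normal. Precision-weighted mean: (1/3.2·5.8 + 5/1.6·13.48) / (1/3.2 + 5/1.6) = 12.782.
A Normal posterior is symmetric, so mode = mean.

MAP = 12.782, posterior mean = 12.782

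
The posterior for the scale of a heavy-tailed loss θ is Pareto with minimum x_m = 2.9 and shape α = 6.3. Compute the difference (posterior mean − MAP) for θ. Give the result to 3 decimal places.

The Pareto density is strictly decreasing on [x_m, ∞), so the mode is x_m = 2.900.
Mean = α·x_m/(α−1) = 6.3·2.9/5.3 = 3.447.
Difference = 3.447 − 2.900 = 0.547.

0.547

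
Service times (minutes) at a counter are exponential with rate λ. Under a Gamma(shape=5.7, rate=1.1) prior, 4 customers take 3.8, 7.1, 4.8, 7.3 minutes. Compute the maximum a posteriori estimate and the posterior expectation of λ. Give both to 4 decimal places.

Σ times = 23.0. Posterior: Gamma(shape = 5.7+4 = 9.7, rate = 1.1+23.0 = 24.1).
Mode = (α−1)/β = 8.7/24.1 = 0.3610.
Mean = α/β = 9.7/24.1 = 0.4025.

maximum a posteriori estimate = 0.3610, posterior expectation = 0.4025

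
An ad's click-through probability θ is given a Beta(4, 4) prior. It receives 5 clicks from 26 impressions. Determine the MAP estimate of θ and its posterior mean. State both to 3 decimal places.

Posterior: Beta(4+5, 4+21) = Beta(9, 25).
Mode = (9−1)/(9+25−2) = 8/32 = 0.250.
Mean = 9/(9+25) = 9/34 = 0.265.

MAP: 0.250. Posterior mean: 0.265.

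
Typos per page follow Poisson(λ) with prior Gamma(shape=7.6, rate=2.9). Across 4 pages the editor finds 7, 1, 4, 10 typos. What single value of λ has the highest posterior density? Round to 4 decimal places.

Σ counts = 22. Posterior: Gamma(shape = 7.6+22 = 29.6, rate = 2.9+4 = 6.9).
Mode = (α−1)/β = 28.6/6.9 = 4.1449.
Mean = α/β = 29.6/6.9 = 4.2899.
This is the posterior mode — the MAP estimate.

4.1449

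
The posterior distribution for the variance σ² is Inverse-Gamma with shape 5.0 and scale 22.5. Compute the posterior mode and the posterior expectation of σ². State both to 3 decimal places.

Mode = β/(α+1) = 22.5/6.0 = 3.750.
Mean = β/(α−1) = 22.5/4.0 = 5.625.

posterior mode = 3.750, posterior expectation = 5.625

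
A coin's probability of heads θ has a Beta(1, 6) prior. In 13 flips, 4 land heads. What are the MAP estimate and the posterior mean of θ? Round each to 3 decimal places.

MAP estimate = 0.222, posterior mean = 0.250

Posterior: Beta(1+4, 6+9) = Beta(5, 15).
Mode = (5−1)/(5+15−2) = 4/18 = 0.222.
Mean = 5/(5+15) = 5/20 = 0.250.
The posterior is right-skewed, so the mean exceeds the mode.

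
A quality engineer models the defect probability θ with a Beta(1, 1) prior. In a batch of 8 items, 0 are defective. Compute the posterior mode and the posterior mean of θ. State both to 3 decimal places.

θ_MAP = 0.000, E[θ|data] = 0.100

Posterior: Beta(1+0, 1+8) = Beta(1, 9).
Since α = 1 ≤ 1 and β > 1, the Beta density is monotone decreasing on [0,1]; the mode is at 0.
Mean = 1/(1+9) = 0.100.
The posterior is right-skewed, so the mean exceeds the mode.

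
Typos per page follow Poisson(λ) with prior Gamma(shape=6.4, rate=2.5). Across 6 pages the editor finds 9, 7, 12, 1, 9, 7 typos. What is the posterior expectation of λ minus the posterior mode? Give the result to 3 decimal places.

0.118

Σ counts = 45. Posterior: Gamma(shape = 6.4+45 = 51.4, rate = 2.5+6 = 8.5).
Mode = (α−1)/β = 50.4/8.5 = 5.929.
Mean = α/β = 51.4/8.5 = 6.047.
Difference = 6.047 − 5.929 = 0.118.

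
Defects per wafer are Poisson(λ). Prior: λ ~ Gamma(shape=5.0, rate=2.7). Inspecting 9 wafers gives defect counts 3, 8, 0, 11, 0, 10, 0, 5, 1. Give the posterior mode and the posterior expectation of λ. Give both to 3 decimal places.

Σ counts = 38. Posterior: Gamma(shape = 5.0+38 = 43.0, rate = 2.7+9 = 11.7).
Mode = (α−1)/β = 42.0/11.7 = 3.590.
Mean = α/β = 43.0/11.7 = 3.675.

MAP: 3.590. Posterior mean: 3.675.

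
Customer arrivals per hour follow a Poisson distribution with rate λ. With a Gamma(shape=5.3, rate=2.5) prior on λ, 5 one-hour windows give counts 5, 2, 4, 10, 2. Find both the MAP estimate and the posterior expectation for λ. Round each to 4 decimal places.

Σ counts = 23. Posterior: Gamma(shape = 5.3+23 = 28.3, rate = 2.5+5 = 7.5).
Mode = (α−1)/β = 27.3/7.5 = 3.6400.
Mean = α/β = 28.3/7.5 = 3.7733.

MAP estimate = 3.6400, posterior expectation = 3.7733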